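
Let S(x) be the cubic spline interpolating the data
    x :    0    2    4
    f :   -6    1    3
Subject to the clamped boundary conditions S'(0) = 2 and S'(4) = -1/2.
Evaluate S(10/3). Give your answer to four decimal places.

3.0741

With M_i denoting the second derivative at x_i, h_i = 2, 2, and Δ_i = (y_(i+1) − y_i)/h_i = 7/2, 1:
  2·M_0 + 8·M_1 + 2·M_2 = 6(Δ_1 - Δ_0) = -15
Clamped end conditions give two more equations: 2h_0·M_0 + h_0·M_1 = 6(Δ_0 - S'(0)) = 9 and h_1·M_1 + 2h_1·M_2 = 6(S'(4) - Δ_1) = -9.
Forward elimination and back-substitution give M_0 = 7/2, M_1 = -5/2, M_2 = -1.
On [2, 4], S(x) = 1 + 3·(x - 2) - 5/4·(x - 2)² + 1/8·(x - 2)³.
With (x - 2) = 4/3: S(10/3) = 83/27.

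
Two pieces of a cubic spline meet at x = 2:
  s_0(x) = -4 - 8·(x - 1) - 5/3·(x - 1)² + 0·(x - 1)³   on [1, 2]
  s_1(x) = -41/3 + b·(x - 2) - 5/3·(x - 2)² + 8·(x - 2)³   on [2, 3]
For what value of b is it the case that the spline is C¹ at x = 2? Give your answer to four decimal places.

s_0'(x) = -8 - 10/3·(x - 1) + 0·(x - 1)², so s_0'(2) = -34/3. On the right, s_1'(2) = b, so b = -34/3.

-11.3333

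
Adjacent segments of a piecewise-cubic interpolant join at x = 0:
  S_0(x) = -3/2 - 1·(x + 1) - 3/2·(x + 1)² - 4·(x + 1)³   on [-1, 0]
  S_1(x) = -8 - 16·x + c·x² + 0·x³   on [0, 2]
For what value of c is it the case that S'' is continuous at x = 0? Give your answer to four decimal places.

-13.5000

S_0''(x) = -3 - 24·(x + 1), so S_0''(0) = -27. On the right, S_1''(0) = 2c, so c = -27/2.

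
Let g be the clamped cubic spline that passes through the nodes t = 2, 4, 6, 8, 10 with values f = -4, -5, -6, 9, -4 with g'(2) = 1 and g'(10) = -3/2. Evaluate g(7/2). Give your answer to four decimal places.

With m_i denoting the second derivative at x_i, h_i = 2, 2, 2, 2, and Δ_i = (y_(i+1) − y_i)/h_i = -1/2, -1/2, 15/2, -13/2:
  2·m_0 + 8·m_1 + 2·m_2 = 6(Δ_1 - Δ_0) = 0
  2·m_1 + 8·m_2 + 2·m_3 = 6(Δ_2 - Δ_1) = 48
  2·m_2 + 8·m_3 + 2·m_4 = 6(Δ_3 - Δ_2) = -84
Clamped end conditions give two more equations: 2h_0·m_0 + h_0·m_1 = 6(Δ_0 - g'(2)) = -9 and h_3·m_3 + 2h_3·m_4 = 6(g'(10) - Δ_3) = 30.
Hence m_0 = -113/112, m_1 = -139/56, m_2 = 175/16, m_3 = -967/56, m_4 = 1807/112.
On [2, 4], g(t) = -4 + 1·(t - 2) - 113/224·(t - 2)² - 55/448·(t - 2)³.
With (t - 2) = 3/2: g(7/2) = -14513/3584.

-4.0494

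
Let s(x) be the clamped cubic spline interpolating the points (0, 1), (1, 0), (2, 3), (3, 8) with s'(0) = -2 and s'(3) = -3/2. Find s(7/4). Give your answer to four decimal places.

Write σ_i for s''(x_i). With h_i = 1, 1, 1 and divided differences Δ_i = -1, 3, 5, the continuity of s' gives the tridiagonal system
  1·σ_0 + 4·σ_1 + 1·σ_2 = 6(Δ_1 - Δ_0) = 24
  1·σ_1 + 4·σ_2 + 1·σ_3 = 6(Δ_2 - Δ_1) = 12
Clamped end conditions give two more equations: 2h_0·σ_0 + h_0·σ_1 = 6(Δ_0 - s'(0)) = 6 and h_2·σ_2 + 2h_2·σ_3 = 6(s'(3) - Δ_2) = -39.
Solving the tridiagonal system: σ_0 = 17/15, σ_1 = 56/15, σ_2 = 119/15, σ_3 = -352/15.
On [1, 2], s(x) = 0 + 13/30·(x - 1) + 28/15·(x - 1)² + 7/10·(x - 1)³.
With (x - 1) = 3/4: s(7/4) = 1069/640.

1.6703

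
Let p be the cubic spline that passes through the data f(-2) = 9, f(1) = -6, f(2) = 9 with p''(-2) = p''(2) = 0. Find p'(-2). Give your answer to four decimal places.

-12.5000

Put m_i = p'' at the i-th knot. Here h = (3, 1) and Δ = (-5, 15), so the interior equations h_(i-1)·m_(i-1) + 2(h_(i-1)+h_i)·m_i + h_i·m_(i+1) = 6(Δ_i − Δ_(i-1)) read
  3·m_0 + 8·m_1 + 1·m_2 = 6(Δ_1 - Δ_0) = 120
Natural end conditions: m_0 = m_2 = 0.
Solving the tridiagonal system: m_0 = 0, m_1 = 15, m_2 = 0.
On [-2, 1], p'(x) = b_0 + 2c_0·(x + 2) + 3d_0·(x + 2)² with b_0 = Δ_0 - h_0(2m_0 + m_1)/6 = -25/2, c_0 = m_0/2 = 0, d_0 = (m_1 - m_0)/(6h_0) = 5/6. So p'(-2) = -25/2.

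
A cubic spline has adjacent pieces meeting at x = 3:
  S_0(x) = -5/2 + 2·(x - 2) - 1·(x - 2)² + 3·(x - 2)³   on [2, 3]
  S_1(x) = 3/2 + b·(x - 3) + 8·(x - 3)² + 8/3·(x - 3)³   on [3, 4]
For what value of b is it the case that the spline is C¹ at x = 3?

S_0'(x) = 2 - 2·(x - 2) + 9·(x - 2)², so S_0'(3) = 9. On the right, S_1'(3) = b, so b = 9.

9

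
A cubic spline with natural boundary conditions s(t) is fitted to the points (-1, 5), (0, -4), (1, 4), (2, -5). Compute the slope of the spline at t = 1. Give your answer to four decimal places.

2.3333

With m_i denoting the second derivative at x_i, h_i = 1, 1, 1, and Δ_i = (y_(i+1) − y_i)/h_i = -9, 8, -9:
  1·m_0 + 4·m_1 + 1·m_2 = 6(Δ_1 - Δ_0) = 102
  1·m_1 + 4·m_2 + 1·m_3 = 6(Δ_2 - Δ_1) = -102
Natural end conditions: m_0 = m_3 = 0.
Hence m_0 = 0, m_1 = 34, m_2 = -34, m_3 = 0.
On [1, 2], s'(t) = b_2 + 2c_2·(t - 1) + 3d_2·(t - 1)² with b_2 = Δ_2 - h_2(2m_2 + m_3)/6 = 7/3, c_2 = m_2/2 = -17, d_2 = (m_3 - m_2)/(6h_2) = 17/3. So s'(1) = 7/3.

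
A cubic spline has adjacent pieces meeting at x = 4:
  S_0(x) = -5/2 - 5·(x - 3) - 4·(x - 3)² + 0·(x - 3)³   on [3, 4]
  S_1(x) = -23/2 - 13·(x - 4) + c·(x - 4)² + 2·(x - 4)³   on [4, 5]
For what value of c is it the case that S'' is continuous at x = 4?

-4

S_0''(x) = -8 + 0·(x - 3), so S_0''(4) = -8. On the right, S_1''(4) = 2c, so c = -4.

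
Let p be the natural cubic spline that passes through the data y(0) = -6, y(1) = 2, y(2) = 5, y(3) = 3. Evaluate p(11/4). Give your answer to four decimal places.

Let σ_i = p''(x_i). Step sizes h_i = 1, 1, 1; slopes of the chords Δ_i = (y_(i+1) - y_i)/h_i = 8, 3, -2.
  1·σ_0 + 4·σ_1 + 1·σ_2 = 6(Δ_1 - Δ_0) = -30
  1·σ_1 + 4·σ_2 + 1·σ_3 = 6(Δ_2 - Δ_1) = -30
Natural end conditions: σ_0 = σ_3 = 0.
Hence σ_0 = 0, σ_1 = -6, σ_2 = -6, σ_3 = 0.
On [2, 3], p(t) = 5 + 0·(t - 2) - 3·(t - 2)² + 1·(t - 2)³.
With (t - 2) = 3/4: p(11/4) = 239/64.

3.7344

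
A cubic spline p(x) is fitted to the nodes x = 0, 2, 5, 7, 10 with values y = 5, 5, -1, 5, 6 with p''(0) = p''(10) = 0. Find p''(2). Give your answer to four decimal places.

-2.4690

Put m_i = p'' at the i-th knot. Here h = (2, 3, 2, 3) and Δ = (0, -2, 3, 1/3), so the interior equations h_(i-1)·m_(i-1) + 2(h_(i-1)+h_i)·m_i + h_i·m_(i+1) = 6(Δ_i − Δ_(i-1)) read
  2·m_0 + 10·m_1 + 3·m_2 = 6(Δ_1 - Δ_0) = -12
  3·m_1 + 10·m_2 + 2·m_3 = 6(Δ_2 - Δ_1) = 30
  2·m_2 + 10·m_3 + 3·m_4 = 6(Δ_3 - Δ_2) = -16
Natural end conditions: m_0 = m_4 = 0.
Solving: m_0 = 0, m_1 = -358/145, m_2 = 368/87, m_3 = -1064/435, m_4 = 0.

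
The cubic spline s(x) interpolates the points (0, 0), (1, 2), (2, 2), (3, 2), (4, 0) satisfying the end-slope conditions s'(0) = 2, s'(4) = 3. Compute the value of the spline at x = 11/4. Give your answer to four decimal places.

2.3457

Write M_i for s''(x_i). With h_i = 1, 1, 1, 1 and divided differences Δ_i = 2, 0, 0, -2, the continuity of s' gives the tridiagonal system
  1·M_0 + 4·M_1 + 1·M_2 = 6(Δ_1 - Δ_0) = -12
  1·M_1 + 4·M_2 + 1·M_3 = 6(Δ_2 - Δ_1) = 0
  1·M_2 + 4·M_3 + 1·M_4 = 6(Δ_3 - Δ_2) = -12
Clamped end conditions give two more equations: 2h_0·M_0 + h_0·M_1 = 6(Δ_0 - s'(0)) = 0 and h_3·M_3 + 2h_3·M_4 = 6(s'(4) - Δ_3) = 30.
Forward elimination and back-substitution give M_0 = 61/28, M_1 = -61/14, M_2 = 13/4, M_3 = -121/14, M_4 = 541/28.
On [2, 3], s(x) = 2 + 5/14·(x - 2) + 13/8·(x - 2)² - 111/56·(x - 2)³.
With (x - 2) = 3/4: s(11/4) = 1201/512.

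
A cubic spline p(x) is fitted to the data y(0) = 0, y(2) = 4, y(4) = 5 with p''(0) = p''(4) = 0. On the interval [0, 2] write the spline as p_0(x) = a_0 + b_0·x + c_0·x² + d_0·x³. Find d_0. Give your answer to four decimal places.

-0.0938

Let σ_i = p''(x_i). Step sizes h_i = 2, 2; slopes of the chords Δ_i = (y_(i+1) - y_i)/h_i = 2, 1/2.
  2·σ_0 + 8·σ_1 + 2·σ_2 = 6(Δ_1 - Δ_0) = -9
Natural end conditions: σ_0 = σ_2 = 0.
Forward elimination and back-substitution give σ_0 = 0, σ_1 = -9/8, σ_2 = 0.
On [0, 2], with p_0(x) = a_0 + b_0·x + c_0·x² + d_0·x³: c_0 = σ_0/2 = 0, d_0 = (σ_1 - σ_0)/(6h_0) = -3/32, b_0 = Δ_0 - h_0(2σ_0 + σ_1)/6 = 19/8.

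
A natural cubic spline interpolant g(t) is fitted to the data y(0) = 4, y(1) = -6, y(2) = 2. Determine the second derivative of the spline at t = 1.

27

Let σ_i = g''(x_i). Step sizes h_i = 1, 1; slopes of the chords Δ_i = (y_(i+1) - y_i)/h_i = -10, 8.
  1·σ_0 + 4·σ_1 + 1·σ_2 = 6(Δ_1 - Δ_0) = 108
Natural end conditions: σ_0 = σ_2 = 0.
Hence σ_0 = 0, σ_1 = 27, σ_2 = 0.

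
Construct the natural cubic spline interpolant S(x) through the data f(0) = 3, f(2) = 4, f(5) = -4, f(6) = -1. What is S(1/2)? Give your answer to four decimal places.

Write M_i for S''(x_i). With h_i = 2, 3, 1 and divided differences Δ_i = 1/2, -8/3, 3, the continuity of S' gives the tridiagonal system
  2·M_0 + 10·M_1 + 3·M_2 = 6(Δ_1 - Δ_0) = -19
  3·M_1 + 8·M_2 + 1·M_3 = 6(Δ_2 - Δ_1) = 34
Natural end conditions: M_0 = M_3 = 0.
Forward elimination and back-substitution give M_0 = 0, M_1 = -254/71, M_2 = 397/71, M_3 = 0.
On [0, 2], S(x) = 3 + 721/426·x + 0·x² - 127/426·x³.
With x = 1/2: S(1/2) = 4327/1136.

3.8090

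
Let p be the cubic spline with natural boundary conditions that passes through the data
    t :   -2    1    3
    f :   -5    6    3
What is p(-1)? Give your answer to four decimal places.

Write M_i for p''(x_i). With h_i = 3, 2 and divided differences Δ_i = 11/3, -3/2, the continuity of p' gives the tridiagonal system
  3·M_0 + 10·M_1 + 2·M_2 = 6(Δ_1 - Δ_0) = -31
Natural end conditions: M_0 = M_2 = 0.
Solving: M_0 = 0, M_1 = -31/10, M_2 = 0.
On [-2, 1], p(t) = -5 + 313/60·(t + 2) + 0·(t + 2)² - 31/180·(t + 2)³.
With (t + 2) = 1: p(-1) = 2/45.

0.0444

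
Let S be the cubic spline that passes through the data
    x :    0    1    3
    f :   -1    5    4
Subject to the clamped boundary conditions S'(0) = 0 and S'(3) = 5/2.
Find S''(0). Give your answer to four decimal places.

Put m_i = S'' at the i-th knot. Here h = (1, 2) and Δ = (6, -1/2), so the interior equations h_(i-1)·m_(i-1) + 2(h_(i-1)+h_i)·m_i + h_i·m_(i+1) = 6(Δ_i − Δ_(i-1)) read
  1·m_0 + 6·m_1 + 2·m_2 = 6(Δ_1 - Δ_0) = -39
Clamped end conditions give two more equations: 2h_0·m_0 + h_0·m_1 = 6(Δ_0 - S'(0)) = 36 and h_1·m_1 + 2h_1·m_2 = 6(S'(3) - Δ_1) = 18.
Hence m_0 = 76/3, m_1 = -44/3, m_2 = 71/6.

25.3333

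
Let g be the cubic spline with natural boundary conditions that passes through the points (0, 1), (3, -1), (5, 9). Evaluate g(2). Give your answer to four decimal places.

Put M_i = g'' at the i-th knot. Here h = (3, 2) and Δ = (-2/3, 5), so the interior equations h_(i-1)·M_(i-1) + 2(h_(i-1)+h_i)·M_i + h_i·M_(i+1) = 6(Δ_i − Δ_(i-1)) read
  3·M_0 + 10·M_1 + 2·M_2 = 6(Δ_1 - Δ_0) = 34
Natural end conditions: M_0 = M_2 = 0.
Hence M_0 = 0, M_1 = 17/5, M_2 = 0.
On [0, 3], g(x) = 1 - 71/30·x + 0·x² + 17/90·x³.
With x = 2: g(2) = -20/9.

-2.2222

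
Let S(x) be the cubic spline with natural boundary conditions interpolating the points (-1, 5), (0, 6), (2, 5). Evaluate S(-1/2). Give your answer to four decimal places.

5.5938

With m_i denoting the second derivative at x_i, h_i = 1, 2, and Δ_i = (y_(i+1) − y_i)/h_i = 1, -1/2:
  1·m_0 + 6·m_1 + 2·m_2 = 6(Δ_1 - Δ_0) = -9
Natural end conditions: m_0 = m_2 = 0.
Hence m_0 = 0, m_1 = -3/2, m_2 = 0.
On [-1, 0], S(x) = 5 + 5/4·(x + 1) + 0·(x + 1)² - 1/4·(x + 1)³.
With (x + 1) = 1/2: S(-1/2) = 179/32.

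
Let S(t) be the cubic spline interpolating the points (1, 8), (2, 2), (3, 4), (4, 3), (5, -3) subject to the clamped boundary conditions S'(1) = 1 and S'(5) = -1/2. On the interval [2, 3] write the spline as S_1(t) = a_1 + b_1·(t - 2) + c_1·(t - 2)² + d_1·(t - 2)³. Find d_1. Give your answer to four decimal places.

With M_i denoting the second derivative at x_i, h_i = 1, 1, 1, 1, and Δ_i = (y_(i+1) − y_i)/h_i = -6, 2, -1, -6:
  1·M_0 + 4·M_1 + 1·M_2 = 6(Δ_1 - Δ_0) = 48
  1·M_1 + 4·M_2 + 1·M_3 = 6(Δ_2 - Δ_1) = -18
  1·M_2 + 4·M_3 + 1·M_4 = 6(Δ_3 - Δ_2) = -30
Clamped end conditions give two more equations: 2h_0·M_0 + h_0·M_1 = 6(Δ_0 - S'(1)) = -42 and h_3·M_3 + 2h_3·M_4 = 6(S'(5) - Δ_3) = 33.
Solving: M_0 = -255/8, M_1 = 87/4, M_2 = -57/8, M_3 = -45/4, M_4 = 177/8.
On [2, 3], with S_1(t) = a_1 + b_1·(t - 2) + c_1·(t - 2)² + d_1·(t - 2)³: c_1 = M_1/2 = 87/8, d_1 = (M_2 - M_1)/(6h_1) = -77/16, b_1 = Δ_1 - h_1(2M_1 + M_2)/6 = -65/16.

-4.8125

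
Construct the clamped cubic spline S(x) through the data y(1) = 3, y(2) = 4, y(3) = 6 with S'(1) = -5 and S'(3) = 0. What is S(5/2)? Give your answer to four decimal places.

Write m_i for S''(x_i). With h_i = 1, 1 and divided differences Δ_i = 1, 2, the continuity of S' gives the tridiagonal system
  1·m_0 + 4·m_1 + 1·m_2 = 6(Δ_1 - Δ_0) = 6
Clamped end conditions give two more equations: 2h_0·m_0 + h_0·m_1 = 6(Δ_0 - S'(1)) = 36 and h_1·m_1 + 2h_1·m_2 = 6(S'(3) - Δ_1) = -12.
Solving: m_0 = 19, m_1 = -2, m_2 = -5.
On [2, 3], S(x) = 4 + 7/2·(x - 2) - 1·(x - 2)² - 1/2·(x - 2)³.
With (x - 2) = 1/2: S(5/2) = 87/16.

5.4375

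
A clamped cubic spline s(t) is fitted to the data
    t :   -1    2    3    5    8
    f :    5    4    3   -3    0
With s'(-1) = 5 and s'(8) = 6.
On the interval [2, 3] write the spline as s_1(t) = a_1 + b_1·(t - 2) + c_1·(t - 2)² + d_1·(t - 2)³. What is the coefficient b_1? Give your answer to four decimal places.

-1.2727

Let σ_i = s''(x_i). Step sizes h_i = 3, 1, 2, 3; slopes of the chords Δ_i = (y_(i+1) - y_i)/h_i = -1/3, -1, -3, 1.
  3·σ_0 + 8·σ_1 + 1·σ_2 = 6(Δ_1 - Δ_0) = -4
  1·σ_1 + 6·σ_2 + 2·σ_3 = 6(Δ_2 - Δ_1) = -12
  2·σ_2 + 10·σ_3 + 3·σ_4 = 6(Δ_3 - Δ_2) = 24
Clamped end conditions give two more equations: 2h_0·σ_0 + h_0·σ_1 = 6(Δ_0 - s'(-1)) = -32 and h_3·σ_3 + 2h_3·σ_4 = 6(s'(8) - Δ_3) = 30.
Solving: σ_0 = -214/33, σ_1 = 76/33, σ_2 = -98/33, σ_3 = 58/33, σ_4 = 136/33.
On [2, 3], with s_1(t) = a_1 + b_1·(t - 2) + c_1·(t - 2)² + d_1·(t - 2)³: c_1 = σ_1/2 = 38/33, d_1 = (σ_2 - σ_1)/(6h_1) = -29/33, b_1 = Δ_1 - h_1(2σ_1 + σ_2)/6 = -14/11.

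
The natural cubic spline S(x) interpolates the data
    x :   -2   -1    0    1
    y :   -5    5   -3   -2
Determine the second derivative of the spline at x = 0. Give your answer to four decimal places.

Write m_i for S''(x_i). With h_i = 1, 1, 1 and divided differences Δ_i = 10, -8, 1, the continuity of S' gives the tridiagonal system
  1·m_0 + 4·m_1 + 1·m_2 = 6(Δ_1 - Δ_0) = -108
  1·m_1 + 4·m_2 + 1·m_3 = 6(Δ_2 - Δ_1) = 54
Natural end conditions: m_0 = m_3 = 0.
Forward elimination and back-substitution give m_0 = 0, m_1 = -162/5, m_2 = 108/5, m_3 = 0.

21.6000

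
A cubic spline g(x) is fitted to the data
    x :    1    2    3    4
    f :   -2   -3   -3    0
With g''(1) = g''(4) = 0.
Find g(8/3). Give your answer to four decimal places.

-3.2914

Let m_i = g''(x_i). Step sizes h_i = 1, 1, 1; slopes of the chords Δ_i = (y_(i+1) - y_i)/h_i = -1, 0, 3.
  1·m_0 + 4·m_1 + 1·m_2 = 6(Δ_1 - Δ_0) = 6
  1·m_1 + 4·m_2 + 1·m_3 = 6(Δ_2 - Δ_1) = 18
Natural end conditions: m_0 = m_3 = 0.
Hence m_0 = 0, m_1 = 2/5, m_2 = 22/5, m_3 = 0.
On [2, 3], g(x) = -3 - 13/15·(x - 2) + 1/5·(x - 2)² + 2/3·(x - 2)³.
With (x - 2) = 2/3: g(8/3) = -1333/405.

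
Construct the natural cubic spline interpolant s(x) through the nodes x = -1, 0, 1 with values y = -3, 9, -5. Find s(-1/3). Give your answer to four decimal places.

7.4074

Write σ_i for s''(x_i). With h_i = 1, 1 and divided differences Δ_i = 12, -14, the continuity of s' gives the tridiagonal system
  1·σ_0 + 4·σ_1 + 1·σ_2 = 6(Δ_1 - Δ_0) = -156
Natural end conditions: σ_0 = σ_2 = 0.
Solving: σ_0 = 0, σ_1 = -39, σ_2 = 0.
On [-1, 0], s(x) = -3 + 37/2·(x + 1) + 0·(x + 1)² - 13/2·(x + 1)³.
With (x + 1) = 2/3: s(-1/3) = 200/27.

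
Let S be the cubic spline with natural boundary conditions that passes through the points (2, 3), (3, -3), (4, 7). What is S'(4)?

With m_i denoting the second derivative at x_i, h_i = 1, 1, and Δ_i = (y_(i+1) − y_i)/h_i = -6, 10:
  1·m_0 + 4·m_1 + 1·m_2 = 6(Δ_1 - Δ_0) = 96
Natural end conditions: m_0 = m_2 = 0.
Forward elimination and back-substitution give m_0 = 0, m_1 = 24, m_2 = 0.
On [3, 4], S'(t) = b_1 + 2c_1·(t - 3) + 3d_1·(t - 3)² with b_1 = Δ_1 - h_1(2m_1 + m_2)/6 = 2, c_1 = m_1/2 = 12, d_1 = (m_2 - m_1)/(6h_1) = -4. So S'(4) = 14.

14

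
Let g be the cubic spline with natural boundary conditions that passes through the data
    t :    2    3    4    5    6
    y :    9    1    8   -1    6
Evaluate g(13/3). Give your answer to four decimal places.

Let m_i = g''(x_i). Step sizes h_i = 1, 1, 1, 1; slopes of the chords Δ_i = (y_(i+1) - y_i)/h_i = -8, 7, -9, 7.
  1·m_0 + 4·m_1 + 1·m_2 = 6(Δ_1 - Δ_0) = 90
  1·m_1 + 4·m_2 + 1·m_3 = 6(Δ_2 - Δ_1) = -96
  1·m_2 + 4·m_3 + 1·m_4 = 6(Δ_3 - Δ_2) = 96
Natural end conditions: m_0 = m_4 = 0.
Hence m_0 = 0, m_1 = 915/28, m_2 = -285/7, m_3 = 957/28, m_4 = 0.
On [4, 5], g(t) = 8 - 9/8·(t - 4) - 285/14·(t - 4)² + 699/56·(t - 4)³.
With (t - 4) = 1/3: g(13/3) = 367/63.

5.8254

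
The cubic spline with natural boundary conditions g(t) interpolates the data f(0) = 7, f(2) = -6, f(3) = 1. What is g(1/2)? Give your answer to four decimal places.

1.6406

Put M_i = g'' at the i-th knot. Here h = (2, 1) and Δ = (-13/2, 7), so the interior equations h_(i-1)·M_(i-1) + 2(h_(i-1)+h_i)·M_i + h_i·M_(i+1) = 6(Δ_i − Δ_(i-1)) read
  2·M_0 + 6·M_1 + 1·M_2 = 6(Δ_1 - Δ_0) = 81
Natural end conditions: M_0 = M_2 = 0.
Hence M_0 = 0, M_1 = 27/2, M_2 = 0.
On [0, 2], g(t) = 7 - 11·t + 0·t² + 9/8·t³.
With t = 1/2: g(1/2) = 105/64.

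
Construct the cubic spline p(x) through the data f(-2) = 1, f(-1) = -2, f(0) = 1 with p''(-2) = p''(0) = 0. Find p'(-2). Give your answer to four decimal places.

-4.5000

Let M_i = p''(x_i). Step sizes h_i = 1, 1; slopes of the chords Δ_i = (y_(i+1) - y_i)/h_i = -3, 3.
  1·M_0 + 4·M_1 + 1·M_2 = 6(Δ_1 - Δ_0) = 36
Natural end conditions: M_0 = M_2 = 0.
Solving the tridiagonal system: M_0 = 0, M_1 = 9, M_2 = 0.
On [-2, -1], p'(x) = b_0 + 2c_0·(x + 2) + 3d_0·(x + 2)² with b_0 = Δ_0 - h_0(2M_0 + M_1)/6 = -9/2, c_0 = M_0/2 = 0, d_0 = (M_1 - M_0)/(6h_0) = 3/2. So p'(-2) = -9/2.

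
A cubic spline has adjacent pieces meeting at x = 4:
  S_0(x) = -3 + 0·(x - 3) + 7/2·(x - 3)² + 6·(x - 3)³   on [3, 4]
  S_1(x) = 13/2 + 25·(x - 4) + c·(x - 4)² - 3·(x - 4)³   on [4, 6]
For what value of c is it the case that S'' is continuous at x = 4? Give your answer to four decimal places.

S_0''(x) = 7 + 36·(x - 3), so S_0''(4) = 43. On the right, S_1''(4) = 2c, so c = 43/2.

21.5000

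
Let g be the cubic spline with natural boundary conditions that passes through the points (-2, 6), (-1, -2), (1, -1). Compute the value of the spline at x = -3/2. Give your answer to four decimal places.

Write M_i for g''(x_i). With h_i = 1, 2 and divided differences Δ_i = -8, 1/2, the continuity of g' gives the tridiagonal system
  1·M_0 + 6·M_1 + 2·M_2 = 6(Δ_1 - Δ_0) = 51
Natural end conditions: M_0 = M_2 = 0.
Forward elimination and back-substitution give M_0 = 0, M_1 = 17/2, M_2 = 0.
On [-2, -1], g(x) = 6 - 113/12·(x + 2) + 0·(x + 2)² + 17/12·(x + 2)³.
With (x + 2) = 1/2: g(-3/2) = 47/32.

1.4688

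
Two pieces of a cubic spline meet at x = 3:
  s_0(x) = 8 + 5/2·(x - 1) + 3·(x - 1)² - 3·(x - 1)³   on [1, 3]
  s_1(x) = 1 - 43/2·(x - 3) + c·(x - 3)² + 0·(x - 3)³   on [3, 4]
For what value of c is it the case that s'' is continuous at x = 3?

-15

s_0''(x) = 6 - 18·(x - 1), so s_0''(3) = -30. On the right, s_1''(3) = 2c, so c = -15.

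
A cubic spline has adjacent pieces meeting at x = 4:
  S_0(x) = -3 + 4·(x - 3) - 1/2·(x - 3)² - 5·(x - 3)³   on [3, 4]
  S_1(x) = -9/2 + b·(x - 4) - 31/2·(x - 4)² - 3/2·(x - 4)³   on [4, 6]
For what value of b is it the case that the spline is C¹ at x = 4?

-12

S_0'(x) = 4 - 1·(x - 3) - 15·(x - 3)², so S_0'(4) = -12. On the right, S_1'(4) = b, so b = -12.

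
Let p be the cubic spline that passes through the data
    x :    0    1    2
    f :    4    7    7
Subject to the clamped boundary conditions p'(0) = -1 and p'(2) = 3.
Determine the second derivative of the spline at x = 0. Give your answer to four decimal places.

18.5000

Let M_i = p''(x_i). Step sizes h_i = 1, 1; slopes of the chords Δ_i = (y_(i+1) - y_i)/h_i = 3, 0.
  1·M_0 + 4·M_1 + 1·M_2 = 6(Δ_1 - Δ_0) = -18
Clamped end conditions give two more equations: 2h_0·M_0 + h_0·M_1 = 6(Δ_0 - p'(0)) = 24 and h_1·M_1 + 2h_1·M_2 = 6(p'(2) - Δ_1) = 18.
Hence M_0 = 37/2, M_1 = -13, M_2 = 31/2.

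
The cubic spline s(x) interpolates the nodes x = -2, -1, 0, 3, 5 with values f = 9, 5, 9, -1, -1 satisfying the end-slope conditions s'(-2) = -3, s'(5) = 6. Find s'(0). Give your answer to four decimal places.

3.9078

Write σ_i for s''(x_i). With h_i = 1, 1, 3, 2 and divided differences Δ_i = -4, 4, -10/3, 0, the continuity of s' gives the tridiagonal system
  1·σ_0 + 4·σ_1 + 1·σ_2 = 6(Δ_1 - Δ_0) = 48
  1·σ_1 + 8·σ_2 + 3·σ_3 = 6(Δ_2 - Δ_1) = -44
  3·σ_2 + 10·σ_3 + 2·σ_4 = 6(Δ_3 - Δ_2) = 20
Clamped end conditions give two more equations: 2h_0·σ_0 + h_0·σ_1 = 6(Δ_0 - s'(-2)) = -6 and h_3·σ_3 + 2h_3·σ_4 = 6(s'(5) - Δ_3) = 36.
Solving: σ_0 = -1628/141, σ_1 = 2410/141, σ_2 = -1244/141, σ_3 = 446/141, σ_4 = 1046/141.
On [0, 3], s'(x) = b_2 + 2c_2·x + 3d_2·x² with b_2 = Δ_2 - h_2(2σ_2 + σ_3)/6 = 551/141, c_2 = σ_2/2 = -622/141, d_2 = (σ_3 - σ_2)/(6h_2) = 845/1269. So s'(0) = 551/141.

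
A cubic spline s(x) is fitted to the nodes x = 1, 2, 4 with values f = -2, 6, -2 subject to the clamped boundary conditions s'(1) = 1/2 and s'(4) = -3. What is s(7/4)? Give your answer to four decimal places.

With m_i denoting the second derivative at x_i, h_i = 1, 2, and Δ_i = (y_(i+1) − y_i)/h_i = 8, -4:
  1·m_0 + 6·m_1 + 2·m_2 = 6(Δ_1 - Δ_0) = -72
Clamped end conditions give two more equations: 2h_0·m_0 + h_0·m_1 = 6(Δ_0 - s'(1)) = 45 and h_1·m_1 + 2h_1·m_2 = 6(s'(4) - Δ_1) = 6.
Solving the tridiagonal system: m_0 = 100/3, m_1 = -65/3, m_2 = 37/3.
On [1, 2], s(x) = -2 + 1/2·(x - 1) + 50/3·(x - 1)² - 55/6·(x - 1)³.
With (x - 1) = 3/4: s(7/4) = 497/128.

3.8828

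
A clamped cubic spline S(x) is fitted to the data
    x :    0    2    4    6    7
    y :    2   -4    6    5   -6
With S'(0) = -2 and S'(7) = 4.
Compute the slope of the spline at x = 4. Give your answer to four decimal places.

6.7209

With σ_i denoting the second derivative at x_i, h_i = 2, 2, 2, 1, and Δ_i = (y_(i+1) − y_i)/h_i = -3, 5, -1/2, -11:
  2·σ_0 + 8·σ_1 + 2·σ_2 = 6(Δ_1 - Δ_0) = 48
  2·σ_1 + 8·σ_2 + 2·σ_3 = 6(Δ_2 - Δ_1) = -33
  2·σ_2 + 6·σ_3 + 1·σ_4 = 6(Δ_3 - Δ_2) = -63
Clamped end conditions give two more equations: 2h_0·σ_0 + h_0·σ_1 = 6(Δ_0 - S'(0)) = -6 and h_3·σ_3 + 2h_3·σ_4 = 6(S'(7) - Δ_3) = 90.
Forward elimination and back-substitution give σ_0 = -915/172, σ_1 = 657/86, σ_2 = -213/172, σ_3 = -825/43, σ_4 = 4695/86.
On [4, 6], S'(x) = b_2 + 2c_2·(x - 4) + 3d_2·(x - 4)² with b_2 = Δ_2 - h_2(2σ_2 + σ_3)/6 = 289/43, c_2 = σ_2/2 = -213/344, d_2 = (σ_3 - σ_2)/(6h_2) = -1029/688. So S'(4) = 289/43.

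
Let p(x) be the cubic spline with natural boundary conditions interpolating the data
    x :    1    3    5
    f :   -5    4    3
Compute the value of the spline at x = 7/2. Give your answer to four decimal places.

4.5703

With M_i denoting the second derivative at x_i, h_i = 2, 2, and Δ_i = (y_(i+1) − y_i)/h_i = 9/2, -1/2:
  2·M_0 + 8·M_1 + 2·M_2 = 6(Δ_1 - Δ_0) = -30
Natural end conditions: M_0 = M_2 = 0.
Solving: M_0 = 0, M_1 = -15/4, M_2 = 0.
On [3, 5], p(x) = 4 + 2·(x - 3) - 15/8·(x - 3)² + 5/16·(x - 3)³.
With (x - 3) = 1/2: p(7/2) = 585/128.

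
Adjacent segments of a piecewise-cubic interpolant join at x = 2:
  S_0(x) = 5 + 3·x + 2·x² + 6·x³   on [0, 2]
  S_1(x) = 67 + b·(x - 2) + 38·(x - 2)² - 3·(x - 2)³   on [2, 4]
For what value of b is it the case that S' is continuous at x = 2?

83

S_0'(x) = 3 + 4·x + 18·x², so S_0'(2) = 83. On the right, S_1'(2) = b, so b = 83.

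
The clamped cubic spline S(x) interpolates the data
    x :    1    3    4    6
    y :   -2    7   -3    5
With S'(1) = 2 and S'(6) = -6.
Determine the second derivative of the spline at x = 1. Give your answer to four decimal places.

Put M_i = S'' at the i-th knot. Here h = (2, 1, 2) and Δ = (9/2, -10, 4), so the interior equations h_(i-1)·M_(i-1) + 2(h_(i-1)+h_i)·M_i + h_i·M_(i+1) = 6(Δ_i − Δ_(i-1)) read
  2·M_0 + 6·M_1 + 1·M_2 = 6(Δ_1 - Δ_0) = -87
  1·M_1 + 6·M_2 + 2·M_3 = 6(Δ_2 - Δ_1) = 84
Clamped end conditions give two more equations: 2h_0·M_0 + h_0·M_1 = 6(Δ_0 - S'(1)) = 15 and h_2·M_2 + 2h_2·M_3 = 6(S'(6) - Δ_2) = -60.
Solving: M_0 = 511/32, M_1 = -391/16, M_2 = 443/16, M_3 = -923/32.

15.9688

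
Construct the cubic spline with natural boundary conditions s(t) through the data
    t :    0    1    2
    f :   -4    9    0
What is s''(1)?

-33

Put M_i = s'' at the i-th knot. Here h = (1, 1) and Δ = (13, -9), so the interior equations h_(i-1)·M_(i-1) + 2(h_(i-1)+h_i)·M_i + h_i·M_(i+1) = 6(Δ_i − Δ_(i-1)) read
  1·M_0 + 4·M_1 + 1·M_2 = 6(Δ_1 - Δ_0) = -132
Natural end conditions: M_0 = M_2 = 0.
Solving the tridiagonal system: M_0 = 0, M_1 = -33, M_2 = 0.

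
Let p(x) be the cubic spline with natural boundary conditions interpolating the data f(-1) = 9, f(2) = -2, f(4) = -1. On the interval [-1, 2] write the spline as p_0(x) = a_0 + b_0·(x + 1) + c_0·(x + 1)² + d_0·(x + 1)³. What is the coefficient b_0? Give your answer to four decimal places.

Put M_i = p'' at the i-th knot. Here h = (3, 2) and Δ = (-11/3, 1/2), so the interior equations h_(i-1)·M_(i-1) + 2(h_(i-1)+h_i)·M_i + h_i·M_(i+1) = 6(Δ_i − Δ_(i-1)) read
  3·M_0 + 10·M_1 + 2·M_2 = 6(Δ_1 - Δ_0) = 25
Natural end conditions: M_0 = M_2 = 0.
Forward elimination and back-substitution give M_0 = 0, M_1 = 5/2, M_2 = 0.
On [-1, 2], with p_0(x) = a_0 + b_0·(x + 1) + c_0·(x + 1)² + d_0·(x + 1)³: c_0 = M_0/2 = 0, d_0 = (M_1 - M_0)/(6h_0) = 5/36, b_0 = Δ_0 - h_0(2M_0 + M_1)/6 = -59/12.

-4.9167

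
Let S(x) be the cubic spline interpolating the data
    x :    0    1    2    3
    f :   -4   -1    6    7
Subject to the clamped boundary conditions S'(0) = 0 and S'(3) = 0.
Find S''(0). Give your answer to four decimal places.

Write M_i for S''(x_i). With h_i = 1, 1, 1 and divided differences Δ_i = 3, 7, 1, the continuity of S' gives the tridiagonal system
  1·M_0 + 4·M_1 + 1·M_2 = 6(Δ_1 - Δ_0) = 24
  1·M_1 + 4·M_2 + 1·M_3 = 6(Δ_2 - Δ_1) = -36
Clamped end conditions give two more equations: 2h_0·M_0 + h_0·M_1 = 6(Δ_0 - S'(0)) = 18 and h_2·M_2 + 2h_2·M_3 = 6(S'(3) - Δ_2) = -6.
Solving the tridiagonal system: M_0 = 26/5, M_1 = 38/5, M_2 = -58/5, M_3 = 14/5.

5.2000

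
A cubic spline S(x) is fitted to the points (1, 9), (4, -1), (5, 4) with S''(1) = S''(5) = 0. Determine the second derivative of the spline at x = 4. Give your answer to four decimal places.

With M_i denoting the second derivative at x_i, h_i = 3, 1, and Δ_i = (y_(i+1) − y_i)/h_i = -10/3, 5:
  3·M_0 + 8·M_1 + 1·M_2 = 6(Δ_1 - Δ_0) = 50
Natural end conditions: M_0 = M_2 = 0.
Solving the tridiagonal system: M_0 = 0, M_1 = 25/4, M_2 = 0.

6.2500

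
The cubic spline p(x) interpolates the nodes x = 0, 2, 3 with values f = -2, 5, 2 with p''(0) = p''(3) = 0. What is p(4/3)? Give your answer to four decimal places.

4.2716

With M_i denoting the second derivative at x_i, h_i = 2, 1, and Δ_i = (y_(i+1) − y_i)/h_i = 7/2, -3:
  2·M_0 + 6·M_1 + 1·M_2 = 6(Δ_1 - Δ_0) = -39
Natural end conditions: M_0 = M_2 = 0.
Solving the tridiagonal system: M_0 = 0, M_1 = -13/2, M_2 = 0.
On [0, 2], p(x) = -2 + 17/3·x + 0·x² - 13/24·x³.
With x = 4/3: p(4/3) = 346/81.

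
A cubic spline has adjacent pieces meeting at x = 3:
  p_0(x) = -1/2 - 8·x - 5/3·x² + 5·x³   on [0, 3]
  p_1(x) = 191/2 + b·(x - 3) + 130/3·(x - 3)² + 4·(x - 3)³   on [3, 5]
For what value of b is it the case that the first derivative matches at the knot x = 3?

p_0'(x) = -8 - 10/3·x + 15·x², so p_0'(3) = 117. On the right, p_1'(3) = b, so b = 117.

117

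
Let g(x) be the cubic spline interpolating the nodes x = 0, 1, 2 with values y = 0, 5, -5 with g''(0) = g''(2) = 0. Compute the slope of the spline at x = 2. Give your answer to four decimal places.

-13.7500

Put M_i = g'' at the i-th knot. Here h = (1, 1) and Δ = (5, -10), so the interior equations h_(i-1)·M_(i-1) + 2(h_(i-1)+h_i)·M_i + h_i·M_(i+1) = 6(Δ_i − Δ_(i-1)) read
  1·M_0 + 4·M_1 + 1·M_2 = 6(Δ_1 - Δ_0) = -90
Natural end conditions: M_0 = M_2 = 0.
Hence M_0 = 0, M_1 = -45/2, M_2 = 0.
On [1, 2], g'(x) = b_1 + 2c_1·(x - 1) + 3d_1·(x - 1)² with b_1 = Δ_1 - h_1(2M_1 + M_2)/6 = -5/2, c_1 = M_1/2 = -45/4, d_1 = (M_2 - M_1)/(6h_1) = 15/4. So g'(2) = -55/4.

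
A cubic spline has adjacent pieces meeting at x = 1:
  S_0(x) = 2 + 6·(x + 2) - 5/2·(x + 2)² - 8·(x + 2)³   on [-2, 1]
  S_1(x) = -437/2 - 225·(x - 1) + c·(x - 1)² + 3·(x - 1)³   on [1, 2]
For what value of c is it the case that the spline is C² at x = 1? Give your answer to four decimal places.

S_0''(x) = -5 - 48·(x + 2), so S_0''(1) = -149. On the right, S_1''(1) = 2c, so c = -149/2.

-74.5000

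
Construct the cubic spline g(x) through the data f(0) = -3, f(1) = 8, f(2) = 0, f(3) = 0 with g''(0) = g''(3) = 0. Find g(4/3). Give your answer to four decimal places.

Write m_i for g''(x_i). With h_i = 1, 1, 1 and divided differences Δ_i = 11, -8, 0, the continuity of g' gives the tridiagonal system
  1·m_0 + 4·m_1 + 1·m_2 = 6(Δ_1 - Δ_0) = -114
  1·m_1 + 4·m_2 + 1·m_3 = 6(Δ_2 - Δ_1) = 48
Natural end conditions: m_0 = m_3 = 0.
Hence m_0 = 0, m_1 = -168/5, m_2 = 102/5, m_3 = 0.
On [1, 2], g(x) = 8 - 1/5·(x - 1) - 84/5·(x - 1)² + 9·(x - 1)³.
With (x - 1) = 1/3: g(4/3) = 32/5.

6.4000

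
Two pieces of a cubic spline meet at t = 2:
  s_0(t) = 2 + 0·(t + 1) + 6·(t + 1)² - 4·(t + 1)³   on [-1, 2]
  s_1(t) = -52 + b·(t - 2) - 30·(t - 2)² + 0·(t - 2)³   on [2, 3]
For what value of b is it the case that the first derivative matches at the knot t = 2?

-72

s_0'(t) = 0 + 12·(t + 1) - 12·(t + 1)², so s_0'(2) = -72. On the right, s_1'(2) = b, so b = -72.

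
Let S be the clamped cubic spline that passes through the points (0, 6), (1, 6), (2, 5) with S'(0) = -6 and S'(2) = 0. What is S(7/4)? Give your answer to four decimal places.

Let m_i = S''(x_i). Step sizes h_i = 1, 1; slopes of the chords Δ_i = (y_(i+1) - y_i)/h_i = 0, -1.
  1·m_0 + 4·m_1 + 1·m_2 = 6(Δ_1 - Δ_0) = -6
Clamped end conditions give two more equations: 2h_0·m_0 + h_0·m_1 = 6(Δ_0 - S'(0)) = 36 and h_1·m_1 + 2h_1·m_2 = 6(S'(2) - Δ_1) = 6.
Hence m_0 = 45/2, m_1 = -9, m_2 = 15/2.
On [1, 2], S(t) = 6 + 3/4·(t - 1) - 9/2·(t - 1)² + 11/4·(t - 1)³.
With (t - 1) = 3/4: S(7/4) = 1329/256.

5.1914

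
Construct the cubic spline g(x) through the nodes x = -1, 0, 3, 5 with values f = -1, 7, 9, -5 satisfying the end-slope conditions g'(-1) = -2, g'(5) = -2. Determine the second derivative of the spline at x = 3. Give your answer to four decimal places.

-4.0256

Put M_i = g'' at the i-th knot. Here h = (1, 3, 2) and Δ = (8, 2/3, -7), so the interior equations h_(i-1)·M_(i-1) + 2(h_(i-1)+h_i)·M_i + h_i·M_(i+1) = 6(Δ_i − Δ_(i-1)) read
  1·M_0 + 8·M_1 + 3·M_2 = 6(Δ_1 - Δ_0) = -44
  3·M_1 + 10·M_2 + 2·M_3 = 6(Δ_2 - Δ_1) = -46
Clamped end conditions give two more equations: 2h_0·M_0 + h_0·M_1 = 6(Δ_0 - g'(-1)) = 60 and h_2·M_2 + 2h_2·M_3 = 6(g'(5) - Δ_2) = 30.
Solving: M_0 = 1331/39, M_1 = -322/39, M_2 = -157/39, M_3 = 371/39.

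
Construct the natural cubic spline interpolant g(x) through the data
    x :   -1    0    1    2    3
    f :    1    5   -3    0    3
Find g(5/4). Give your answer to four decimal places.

-3.3281

Put M_i = g'' at the i-th knot. Here h = (1, 1, 1, 1) and Δ = (4, -8, 3, 3), so the interior equations h_(i-1)·M_(i-1) + 2(h_(i-1)+h_i)·M_i + h_i·M_(i+1) = 6(Δ_i − Δ_(i-1)) read
  1·M_0 + 4·M_1 + 1·M_2 = 6(Δ_1 - Δ_0) = -72
  1·M_1 + 4·M_2 + 1·M_3 = 6(Δ_2 - Δ_1) = 66
  1·M_2 + 4·M_3 + 1·M_4 = 6(Δ_3 - Δ_2) = 0
Natural end conditions: M_0 = M_4 = 0.
Forward elimination and back-substitution give M_0 = 0, M_1 = -24, M_2 = 24, M_3 = -6, M_4 = 0.
On [1, 2], g(x) = -3 - 4·(x - 1) + 12·(x - 1)² - 5·(x - 1)³.
With (x - 1) = 1/4: g(5/4) = -213/64.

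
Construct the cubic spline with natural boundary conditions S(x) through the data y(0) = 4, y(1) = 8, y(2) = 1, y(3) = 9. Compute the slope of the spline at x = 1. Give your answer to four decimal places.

-3.8667

Put σ_i = S'' at the i-th knot. Here h = (1, 1, 1) and Δ = (4, -7, 8), so the interior equations h_(i-1)·σ_(i-1) + 2(h_(i-1)+h_i)·σ_i + h_i·σ_(i+1) = 6(Δ_i − Δ_(i-1)) read
  1·σ_0 + 4·σ_1 + 1·σ_2 = 6(Δ_1 - Δ_0) = -66
  1·σ_1 + 4·σ_2 + 1·σ_3 = 6(Δ_2 - Δ_1) = 90
Natural end conditions: σ_0 = σ_3 = 0.
Hence σ_0 = 0, σ_1 = -118/5, σ_2 = 142/5, σ_3 = 0.
On [1, 2], S'(x) = b_1 + 2c_1·(x - 1) + 3d_1·(x - 1)² with b_1 = Δ_1 - h_1(2σ_1 + σ_2)/6 = -58/15, c_1 = σ_1/2 = -59/5, d_1 = (σ_2 - σ_1)/(6h_1) = 26/3. So S'(1) = -58/15.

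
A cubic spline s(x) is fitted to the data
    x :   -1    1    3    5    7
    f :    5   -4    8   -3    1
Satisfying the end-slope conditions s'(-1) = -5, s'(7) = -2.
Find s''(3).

Let M_i = s''(x_i). Step sizes h_i = 2, 2, 2, 2; slopes of the chords Δ_i = (y_(i+1) - y_i)/h_i = -9/2, 6, -11/2, 2.
  2·M_0 + 8·M_1 + 2·M_2 = 6(Δ_1 - Δ_0) = 63
  2·M_1 + 8·M_2 + 2·M_3 = 6(Δ_2 - Δ_1) = -69
  2·M_2 + 8·M_3 + 2·M_4 = 6(Δ_3 - Δ_2) = 45
Clamped end conditions give two more equations: 2h_0·M_0 + h_0·M_1 = 6(Δ_0 - s'(-1)) = 3 and h_3·M_3 + 2h_3·M_4 = 6(s'(7) - Δ_3) = -24.
Hence M_0 = -81/14, M_1 = 183/14, M_2 = -15, M_3 = 87/7, M_4 = -171/14.

-15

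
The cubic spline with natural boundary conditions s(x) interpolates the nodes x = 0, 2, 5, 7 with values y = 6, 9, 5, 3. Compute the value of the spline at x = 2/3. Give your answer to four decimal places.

7.3820

Put σ_i = s'' at the i-th knot. Here h = (2, 3, 2) and Δ = (3/2, -4/3, -1), so the interior equations h_(i-1)·σ_(i-1) + 2(h_(i-1)+h_i)·σ_i + h_i·σ_(i+1) = 6(Δ_i − Δ_(i-1)) read
  2·σ_0 + 10·σ_1 + 3·σ_2 = 6(Δ_1 - Δ_0) = -17
  3·σ_1 + 10·σ_2 + 2·σ_3 = 6(Δ_2 - Δ_1) = 2
Natural end conditions: σ_0 = σ_3 = 0.
Hence σ_0 = 0, σ_1 = -176/91, σ_2 = 71/91, σ_3 = 0.
On [0, 2], s(x) = 6 + 1171/546·x + 0·x² - 44/273·x³.
With x = 2/3: s(2/3) = 54413/7371.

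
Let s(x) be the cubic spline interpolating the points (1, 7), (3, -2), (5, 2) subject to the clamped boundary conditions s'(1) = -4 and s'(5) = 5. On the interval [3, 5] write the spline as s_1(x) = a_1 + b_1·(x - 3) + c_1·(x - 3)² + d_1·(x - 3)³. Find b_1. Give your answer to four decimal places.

-2.1250

Let M_i = s''(x_i). Step sizes h_i = 2, 2; slopes of the chords Δ_i = (y_(i+1) - y_i)/h_i = -9/2, 2.
  2·M_0 + 8·M_1 + 2·M_2 = 6(Δ_1 - Δ_0) = 39
Clamped end conditions give two more equations: 2h_0·M_0 + h_0·M_1 = 6(Δ_0 - s'(1)) = -3 and h_1·M_1 + 2h_1·M_2 = 6(s'(5) - Δ_1) = 18.
Solving: M_0 = -27/8, M_1 = 21/4, M_2 = 15/8.
On [3, 5], with s_1(x) = a_1 + b_1·(x - 3) + c_1·(x - 3)² + d_1·(x - 3)³: c_1 = M_1/2 = 21/8, d_1 = (M_2 - M_1)/(6h_1) = -9/32, b_1 = Δ_1 - h_1(2M_1 + M_2)/6 = -17/8.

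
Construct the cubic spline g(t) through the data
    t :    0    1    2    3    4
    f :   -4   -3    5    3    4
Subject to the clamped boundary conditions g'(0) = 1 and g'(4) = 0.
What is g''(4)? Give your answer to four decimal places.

Put M_i = g'' at the i-th knot. Here h = (1, 1, 1, 1) and Δ = (1, 8, -2, 1), so the interior equations h_(i-1)·M_(i-1) + 2(h_(i-1)+h_i)·M_i + h_i·M_(i+1) = 6(Δ_i − Δ_(i-1)) read
  1·M_0 + 4·M_1 + 1·M_2 = 6(Δ_1 - Δ_0) = 42
  1·M_1 + 4·M_2 + 1·M_3 = 6(Δ_2 - Δ_1) = -60
  1·M_2 + 4·M_3 + 1·M_4 = 6(Δ_3 - Δ_2) = 18
Clamped end conditions give two more equations: 2h_0·M_0 + h_0·M_1 = 6(Δ_0 - g'(0)) = 0 and h_3·M_3 + 2h_3·M_4 = 6(g'(4) - Δ_3) = -6.
Solving the tridiagonal system: M_0 = -37/4, M_1 = 37/2, M_2 = -91/4, M_3 = 25/2, M_4 = -37/4.

-9.2500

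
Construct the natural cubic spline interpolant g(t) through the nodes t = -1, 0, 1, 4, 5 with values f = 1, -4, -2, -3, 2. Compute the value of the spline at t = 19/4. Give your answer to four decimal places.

Let M_i = g''(x_i). Step sizes h_i = 1, 1, 3, 1; slopes of the chords Δ_i = (y_(i+1) - y_i)/h_i = -5, 2, -1/3, 5.
  1·M_0 + 4·M_1 + 1·M_2 = 6(Δ_1 - Δ_0) = 42
  1·M_1 + 8·M_2 + 3·M_3 = 6(Δ_2 - Δ_1) = -14
  3·M_2 + 8·M_3 + 1·M_4 = 6(Δ_3 - Δ_2) = 32
Natural end conditions: M_0 = M_4 = 0.
Solving: M_0 = 0, M_1 = 1259/106, M_2 = -292/53, M_3 = 643/106, M_4 = 0.
On [4, 5], g(t) = -3 + 947/318·(t - 4) + 643/212·(t - 4)² - 643/636·(t - 4)³.
With (t - 4) = 3/4: g(19/4) = 6961/13568.

0.5130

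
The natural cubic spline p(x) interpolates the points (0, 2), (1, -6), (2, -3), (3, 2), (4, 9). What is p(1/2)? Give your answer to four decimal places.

-3.0647

Put M_i = p'' at the i-th knot. Here h = (1, 1, 1, 1) and Δ = (-8, 3, 5, 7), so the interior equations h_(i-1)·M_(i-1) + 2(h_(i-1)+h_i)·M_i + h_i·M_(i+1) = 6(Δ_i − Δ_(i-1)) read
  1·M_0 + 4·M_1 + 1·M_2 = 6(Δ_1 - Δ_0) = 66
  1·M_1 + 4·M_2 + 1·M_3 = 6(Δ_2 - Δ_1) = 12
  1·M_2 + 4·M_3 + 1·M_4 = 6(Δ_3 - Δ_2) = 12
Natural end conditions: M_0 = M_4 = 0.
Hence M_0 = 0, M_1 = 477/28, M_2 = -15/7, M_3 = 99/28, M_4 = 0.
On [0, 1], p(x) = 2 - 607/56·x + 0·x² + 159/56·x³.
With x = 1/2: p(1/2) = -1373/448.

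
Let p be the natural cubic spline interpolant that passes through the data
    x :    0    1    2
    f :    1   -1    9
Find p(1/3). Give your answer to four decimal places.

Write M_i for p''(x_i). With h_i = 1, 1 and divided differences Δ_i = -2, 10, the continuity of p' gives the tridiagonal system
  1·M_0 + 4·M_1 + 1·M_2 = 6(Δ_1 - Δ_0) = 72
Natural end conditions: M_0 = M_2 = 0.
Solving: M_0 = 0, M_1 = 18, M_2 = 0.
On [0, 1], p(x) = 1 - 5·x + 0·x² + 3·x³.
With x = 1/3: p(1/3) = -5/9.

-0.5556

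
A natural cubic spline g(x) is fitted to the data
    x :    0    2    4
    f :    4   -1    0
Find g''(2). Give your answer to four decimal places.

2.2500

Write σ_i for g''(x_i). With h_i = 2, 2 and divided differences Δ_i = -5/2, 1/2, the continuity of g' gives the tridiagonal system
  2·σ_0 + 8·σ_1 + 2·σ_2 = 6(Δ_1 - Δ_0) = 18
Natural end conditions: σ_0 = σ_2 = 0.
Hence σ_0 = 0, σ_1 = 9/4, σ_2 = 0.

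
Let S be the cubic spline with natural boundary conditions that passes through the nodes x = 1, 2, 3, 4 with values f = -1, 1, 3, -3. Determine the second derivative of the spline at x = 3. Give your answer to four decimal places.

Let m_i = S''(x_i). Step sizes h_i = 1, 1, 1; slopes of the chords Δ_i = (y_(i+1) - y_i)/h_i = 2, 2, -6.
  1·m_0 + 4·m_1 + 1·m_2 = 6(Δ_1 - Δ_0) = 0
  1·m_1 + 4·m_2 + 1·m_3 = 6(Δ_2 - Δ_1) = -48
Natural end conditions: m_0 = m_3 = 0.
Hence m_0 = 0, m_1 = 16/5, m_2 = -64/5, m_3 = 0.

-12.8000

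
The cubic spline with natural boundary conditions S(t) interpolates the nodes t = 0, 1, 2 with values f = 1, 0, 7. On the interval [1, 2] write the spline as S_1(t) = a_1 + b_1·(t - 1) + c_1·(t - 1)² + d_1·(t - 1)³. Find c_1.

6

Let m_i = S''(x_i). Step sizes h_i = 1, 1; slopes of the chords Δ_i = (y_(i+1) - y_i)/h_i = -1, 7.
  1·m_0 + 4·m_1 + 1·m_2 = 6(Δ_1 - Δ_0) = 48
Natural end conditions: m_0 = m_2 = 0.
Solving the tridiagonal system: m_0 = 0, m_1 = 12, m_2 = 0.
On [1, 2], with S_1(t) = a_1 + b_1·(t - 1) + c_1·(t - 1)² + d_1·(t - 1)³: c_1 = m_1/2 = 6, d_1 = (m_2 - m_1)/(6h_1) = -2, b_1 = Δ_1 - h_1(2m_1 + m_2)/6 = 3.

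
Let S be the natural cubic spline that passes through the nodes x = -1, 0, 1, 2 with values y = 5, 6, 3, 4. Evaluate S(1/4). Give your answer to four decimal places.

5.3750

Put σ_i = S'' at the i-th knot. Here h = (1, 1, 1) and Δ = (1, -3, 1), so the interior equations h_(i-1)·σ_(i-1) + 2(h_(i-1)+h_i)·σ_i + h_i·σ_(i+1) = 6(Δ_i − Δ_(i-1)) read
  1·σ_0 + 4·σ_1 + 1·σ_2 = 6(Δ_1 - Δ_0) = -24
  1·σ_1 + 4·σ_2 + 1·σ_3 = 6(Δ_2 - Δ_1) = 24
Natural end conditions: σ_0 = σ_3 = 0.
Hence σ_0 = 0, σ_1 = -8, σ_2 = 8, σ_3 = 0.
On [0, 1], S(x) = 6 - 5/3·x - 4·x² + 8/3·x³.
With x = 1/4: S(1/4) = 43/8.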